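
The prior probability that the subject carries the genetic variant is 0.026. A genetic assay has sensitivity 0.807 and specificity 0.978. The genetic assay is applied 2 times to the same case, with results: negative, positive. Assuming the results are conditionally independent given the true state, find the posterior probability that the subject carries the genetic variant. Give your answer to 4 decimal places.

With H the event that the subject carries the genetic variant, the joint likelihood of the observed sequence is P(data|H) = 0.193·0.807 = 0.15575 and P(data|¬H) = 0.978·0.022 = 0.021516.
Bayes: P(H|data) = 0.026·0.15575 / (0.026·0.15575 + 0.974·0.021516) = 0.0040495/0.025006 = 0.1619.

Posterior P(H) ≈ 0.1619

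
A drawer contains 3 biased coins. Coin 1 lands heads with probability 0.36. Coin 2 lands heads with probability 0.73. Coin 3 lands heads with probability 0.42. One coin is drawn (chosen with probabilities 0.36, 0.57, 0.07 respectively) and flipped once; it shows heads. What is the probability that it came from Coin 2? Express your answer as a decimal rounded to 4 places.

Tabulate prior·likelihood by source: [1] prior 0.36, lik 0.36, product 0.1296; [2] prior 0.57, lik 0.73, product 0.4161; [3] prior 0.07, lik 0.42, product 0.02940.
Normalizing constant = 0.57510; the posterior for Coin 2 is its product over the sum, 0.4161/0.57510 = 0.7235.

Posterior probability ≈ 0.7235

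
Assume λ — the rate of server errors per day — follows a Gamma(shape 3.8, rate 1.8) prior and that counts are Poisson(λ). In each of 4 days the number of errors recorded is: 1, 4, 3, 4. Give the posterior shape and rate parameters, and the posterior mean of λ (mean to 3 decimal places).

Posterior: Gamma(shape=15.8, rate=5.8); mean ≈ 2.724

Total count ∑xᵢ = 12 over n = 4 days.
Gamma is conjugate to the Poisson likelihood: posterior is Gamma(shape = 3.8+12 = 15.8, rate = 1.8+4 = 5.8).
E[λ | data] = 15.8/5.8 = 2.724.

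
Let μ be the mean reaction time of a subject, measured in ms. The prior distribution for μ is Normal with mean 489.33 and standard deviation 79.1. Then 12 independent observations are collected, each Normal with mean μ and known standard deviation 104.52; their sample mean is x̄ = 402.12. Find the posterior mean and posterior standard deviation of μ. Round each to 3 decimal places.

Prior precision 1/τ₀² = 1/79.1² = 0.00015983; data precision n/σ² = 12/104.52² = 0.00109846.
Posterior precision = 0.00015983 + 0.00109846 = 0.00125828, giving posterior SD = 1/√0.00125828 = 28.191.
Posterior mean = (0.00015983·489.33 + 0.00109846·402.12) / 0.00125828 = 413.197.

Posterior mean ≈ 413.197; posterior SD ≈ 28.191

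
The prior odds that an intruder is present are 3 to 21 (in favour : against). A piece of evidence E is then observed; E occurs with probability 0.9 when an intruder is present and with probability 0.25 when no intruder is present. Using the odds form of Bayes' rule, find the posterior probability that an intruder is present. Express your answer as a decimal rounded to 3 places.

Prior odds = 3/21 = 0.14286.
Likelihood ratio for E = 0.9/0.25 = 3.6000.
Posterior odds = prior odds × LR = 0.51429.
Posterior probability = odds/(1+odds) = 0.51429/1.5143 = 0.340.

Posterior probability ≈ 0.340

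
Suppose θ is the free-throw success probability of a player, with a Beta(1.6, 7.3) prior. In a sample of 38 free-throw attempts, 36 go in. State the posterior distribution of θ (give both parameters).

Posterior: Beta(37.6, 9.3)

Observing 36 successes and 2 failures updates Beta(1.6, 7.3) by adding the success and failure counts to the two shape parameters: α = 1.6+36 = 37.6, β = 7.3+2 = 9.3.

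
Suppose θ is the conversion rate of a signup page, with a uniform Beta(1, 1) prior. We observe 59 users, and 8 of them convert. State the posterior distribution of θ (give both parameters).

Posterior: Beta(9, 52)

The binomial likelihood is conjugate to the Beta prior: with 8 successes and 51 failures, the posterior is Beta(1+8, 1+51) = Beta(9, 52).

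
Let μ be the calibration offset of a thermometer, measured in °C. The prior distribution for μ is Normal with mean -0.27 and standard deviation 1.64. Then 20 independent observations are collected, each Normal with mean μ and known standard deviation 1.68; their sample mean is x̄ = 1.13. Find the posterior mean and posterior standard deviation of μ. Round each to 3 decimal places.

Prior precision 1/τ₀² = 1/1.64² = 0.371802; data precision n/σ² = 20/1.68² = 7.08617.
Posterior precision = 0.371802 + 7.08617 = 7.45797, giving posterior SD = 1/√7.45797 = 0.366.
Posterior mean = (0.371802·-0.27 + 7.08617·1.13) / 7.45797 = 1.060.

Posterior mean ≈ 1.060; posterior SD ≈ 0.366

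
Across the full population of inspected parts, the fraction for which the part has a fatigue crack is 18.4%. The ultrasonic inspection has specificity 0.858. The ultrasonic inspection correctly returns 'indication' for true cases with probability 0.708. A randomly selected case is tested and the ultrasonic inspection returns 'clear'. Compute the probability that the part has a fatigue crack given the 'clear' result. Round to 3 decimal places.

Let H be the event that the part has a fatigue crack. P(H) = 0.184, so P(¬H) = 0.816. With E the 'clear' result, P(E|H) = 0.292 and P(E|¬H) = 0.858.
P(E) = 0.292·0.184 + 0.858·0.816 = 0.053728 + 0.70013 = 0.75386.
By Bayes' theorem, P(H|E) = 0.053728 / 0.75386 = 0.071.

P(H | E) ≈ 0.071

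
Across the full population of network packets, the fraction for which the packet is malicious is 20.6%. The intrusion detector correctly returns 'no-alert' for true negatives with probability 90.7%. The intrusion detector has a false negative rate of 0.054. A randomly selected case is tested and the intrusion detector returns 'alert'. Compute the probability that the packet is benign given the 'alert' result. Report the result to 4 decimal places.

P(¬H | E) ≈ 0.2748

Let H be the event that the packet is malicious. P(H) = 0.206, so P(¬H) = 0.794. With E the 'alert' result, P(E|H) = 0.946 and P(E|¬H) = 0.093.
P(E) = 0.946·0.206 + 0.093·0.794 = 0.19488 + 0.073842 = 0.26872.
By Bayes' theorem, P(H|E) = 0.19488 / 0.26872 = 0.7252. Hence P(¬H|E) = 1 − 0.7252 = 0.2748.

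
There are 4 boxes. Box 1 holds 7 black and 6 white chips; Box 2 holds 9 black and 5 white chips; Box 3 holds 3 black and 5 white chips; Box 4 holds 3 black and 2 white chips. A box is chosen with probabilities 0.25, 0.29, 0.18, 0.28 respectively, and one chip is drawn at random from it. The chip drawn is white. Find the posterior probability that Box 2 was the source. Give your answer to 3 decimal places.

P(white|Box 1) = 0.4615; P(white|Box 2) = 0.3571; P(white|Box 3) = 0.625; P(white|Box 4) = 0.4.
Prior × likelihood for each source: 0.25·0.4615=0.1154, 0.29·0.3571=0.1036, 0.18·0.625=0.1125, 0.28·0.4=0.1120. Summing gives P(white) = 0.44346.
P(Box 2 | white) = 0.1036 / 0.44346 = 0.234.

Posterior probability ≈ 0.234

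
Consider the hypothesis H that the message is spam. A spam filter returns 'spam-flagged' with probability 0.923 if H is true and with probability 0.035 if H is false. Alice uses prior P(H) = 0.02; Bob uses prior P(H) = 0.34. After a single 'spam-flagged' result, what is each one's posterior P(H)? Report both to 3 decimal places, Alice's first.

P('+'|H) = 0.923, P('+'|¬H) = 0.035.
Alice: numerator 0.923·0.02 = 0.018460; evidence = 0.018460+0.035·0.98 = 0.052760; posterior = 0.350.
Bob: numerator 0.923·0.34 = 0.31382; evidence = 0.31382+0.035·0.66 = 0.33692; posterior = 0.931.

Alice: 0.350; Bob: 0.931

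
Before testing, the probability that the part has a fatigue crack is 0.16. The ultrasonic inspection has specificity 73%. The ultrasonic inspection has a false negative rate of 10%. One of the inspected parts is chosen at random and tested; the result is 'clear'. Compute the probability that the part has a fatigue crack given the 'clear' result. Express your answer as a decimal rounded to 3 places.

P(H | E) ≈ 0.025

Write H for 'the part has a fatigue crack'. Prior odds H:¬H = 0.16/0.84 = 0.19048. For the 'clear' outcome, the likelihood ratio is 0.1/0.73 = 0.13699.
Posterior odds = 0.19048 × 0.13699 = 0.026093, so P(H|E) = 0.026093/(1+0.026093) = 0.025.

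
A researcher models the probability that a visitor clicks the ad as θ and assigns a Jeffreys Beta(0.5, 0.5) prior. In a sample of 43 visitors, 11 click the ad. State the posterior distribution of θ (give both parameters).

Posterior: Beta(11.5, 32.5)

Observing 11 successes and 32 failures updates Beta(0.5, 0.5) by adding the success and failure counts to the two shape parameters: α = 0.5+11 = 11.5, β = 0.5+32 = 32.5.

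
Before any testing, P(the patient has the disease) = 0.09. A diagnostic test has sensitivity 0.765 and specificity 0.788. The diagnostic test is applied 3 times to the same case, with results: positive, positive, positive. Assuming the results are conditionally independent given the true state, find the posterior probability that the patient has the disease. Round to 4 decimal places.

With H the event that the patient has the disease, the joint likelihood of the observed sequence is P(data|H) = 0.765·0.765·0.765 = 0.44770 and P(data|¬H) = 0.212·0.212·0.212 = 0.0095281.
Bayes: P(H|data) = 0.09·0.44770 / (0.09·0.44770 + 0.91·0.0095281) = 0.040293/0.048963 = 0.8229.

Posterior P(H) ≈ 0.8229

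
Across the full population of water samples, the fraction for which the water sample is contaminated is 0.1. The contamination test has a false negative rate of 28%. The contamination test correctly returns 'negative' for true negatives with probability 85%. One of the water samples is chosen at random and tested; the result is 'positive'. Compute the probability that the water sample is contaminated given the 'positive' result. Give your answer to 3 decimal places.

Let H be the event that the water sample is contaminated. P(H) = 0.1, so P(¬H) = 0.9. With E the 'positive' result, P(E|H) = 0.72 and P(E|¬H) = 0.15.
P(E) = 0.72·0.1 + 0.15·0.9 = 0.072000 + 0.13500 = 0.20700.
By Bayes' theorem, P(H|E) = 0.072000 / 0.20700 = 0.348.

P(H | E) ≈ 0.348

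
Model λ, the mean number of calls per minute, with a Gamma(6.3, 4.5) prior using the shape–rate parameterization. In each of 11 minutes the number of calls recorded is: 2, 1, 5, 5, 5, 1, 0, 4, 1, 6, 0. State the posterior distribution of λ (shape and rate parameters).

Posterior: Gamma(shape=36.3, rate=15.5)

The Poisson likelihood adds the total count to the shape and the number of exposure periods to the rate. Here ∑xᵢ = 30 and n = 11, so shape 6.3→36.3 and rate 4.5→15.5.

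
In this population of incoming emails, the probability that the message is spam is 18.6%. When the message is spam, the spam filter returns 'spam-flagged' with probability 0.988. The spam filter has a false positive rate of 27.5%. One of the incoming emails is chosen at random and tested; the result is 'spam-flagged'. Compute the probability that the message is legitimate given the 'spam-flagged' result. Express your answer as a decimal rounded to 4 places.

Let H be the event that the message is spam. P(H) = 0.186, so P(¬H) = 0.814. With E the 'spam-flagged' result, P(E|H) = 0.988 and P(E|¬H) = 0.275.
P(E) = 0.988·0.186 + 0.275·0.814 = 0.18377 + 0.22385 = 0.40762.
By Bayes' theorem, P(H|E) = 0.18377 / 0.40762 = 0.4508. Hence P(¬H|E) = 1 − 0.4508 = 0.5492.

P(¬H | E) ≈ 0.5492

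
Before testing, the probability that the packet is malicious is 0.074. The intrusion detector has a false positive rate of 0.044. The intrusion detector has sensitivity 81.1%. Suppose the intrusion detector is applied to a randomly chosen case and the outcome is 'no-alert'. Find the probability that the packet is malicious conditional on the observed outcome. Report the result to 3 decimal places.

Let H be the event that the packet is malicious. P(H) = 0.074, so P(¬H) = 0.926. With E the 'no-alert' result, P(E|H) = 0.189 and P(E|¬H) = 0.956.
P(E) = 0.189·0.074 + 0.956·0.926 = 0.013986 + 0.88526 = 0.89924.
By Bayes' theorem, P(H|E) = 0.013986 / 0.89924 = 0.016.

P(H | E) ≈ 0.016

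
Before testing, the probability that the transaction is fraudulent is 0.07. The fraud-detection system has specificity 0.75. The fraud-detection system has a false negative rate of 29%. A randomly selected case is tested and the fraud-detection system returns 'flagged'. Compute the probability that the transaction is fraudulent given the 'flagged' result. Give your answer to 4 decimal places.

P(H | E) ≈ 0.1761

Write H for 'the transaction is fraudulent'. Prior odds H:¬H = 0.07/0.93 = 0.075269. For the 'flagged' outcome, the likelihood ratio is 0.71/0.25 = 2.8400.
Posterior odds = 0.075269 × 2.8400 = 0.21376, so P(H|E) = 0.21376/(1+0.21376) = 0.1761.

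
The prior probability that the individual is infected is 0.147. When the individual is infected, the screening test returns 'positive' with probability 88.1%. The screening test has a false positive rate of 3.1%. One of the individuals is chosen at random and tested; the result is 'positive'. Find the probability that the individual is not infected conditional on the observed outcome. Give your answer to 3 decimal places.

P(¬H | E) ≈ 0.170

Let H be the event that the individual is infected. P(H) = 0.147, so P(¬H) = 0.853. With E the 'positive' result, P(E|H) = 0.881 and P(E|¬H) = 0.031.
P(E) = 0.881·0.147 + 0.031·0.853 = 0.12951 + 0.026443 = 0.15595.
By Bayes' theorem, P(H|E) = 0.12951 / 0.15595 = 0.830. Hence P(¬H|E) = 1 − 0.830 = 0.170.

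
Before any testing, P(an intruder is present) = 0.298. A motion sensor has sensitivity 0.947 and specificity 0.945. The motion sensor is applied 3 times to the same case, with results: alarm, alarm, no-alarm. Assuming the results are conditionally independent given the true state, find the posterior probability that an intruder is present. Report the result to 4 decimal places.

With H the event that an intruder is present, the joint likelihood of the observed sequence is P(data|H) = 0.947·0.947·0.053 = 0.047531 and P(data|¬H) = 0.055·0.055·0.945 = 0.0028586.
Bayes: P(H|data) = 0.298·0.047531 / (0.298·0.047531 + 0.702·0.0028586) = 0.014164/0.016171 = 0.8759.

Posterior P(H) ≈ 0.8759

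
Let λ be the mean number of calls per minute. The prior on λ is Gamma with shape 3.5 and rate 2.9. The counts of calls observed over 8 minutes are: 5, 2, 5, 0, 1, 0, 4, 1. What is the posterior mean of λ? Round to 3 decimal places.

The Poisson likelihood adds the total count to the shape and the number of exposure periods to the rate. Here ∑xᵢ = 18 and n = 8, so shape 3.5→21.5 and rate 2.9→10.9.
Posterior mean = shape/rate = 21.5/10.9 = 1.972.

Posterior mean ≈ 1.972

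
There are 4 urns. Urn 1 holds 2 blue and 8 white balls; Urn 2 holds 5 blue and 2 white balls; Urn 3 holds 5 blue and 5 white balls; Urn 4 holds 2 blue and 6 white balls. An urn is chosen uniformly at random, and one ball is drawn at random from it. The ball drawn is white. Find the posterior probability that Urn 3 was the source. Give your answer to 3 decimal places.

P(white|Urn 1) = 0.8; P(white|Urn 2) = 0.2857; P(white|Urn 3) = 0.5; P(white|Urn 4) = 0.75.
Prior × likelihood for each source: 0.25·0.8=0.2000, 0.25·0.2857=0.07143, 0.25·0.5=0.1250, 0.25·0.75=0.1875. Summing gives P(white) = 0.58393.
P(Urn 3 | white) = 0.1250 / 0.58393 = 0.214.

Posterior probability ≈ 0.214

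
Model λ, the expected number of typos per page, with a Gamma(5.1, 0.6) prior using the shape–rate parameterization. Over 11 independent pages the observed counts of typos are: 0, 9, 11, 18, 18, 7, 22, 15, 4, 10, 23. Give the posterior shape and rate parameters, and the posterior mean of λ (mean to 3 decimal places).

Total count ∑xᵢ = 137 over n = 11 pages.
Gamma is conjugate to the Poisson likelihood: posterior is Gamma(shape = 5.1+137 = 142.1, rate = 0.6+11 = 11.6).
E[λ | data] = 142.1/11.6 = 12.250.

Posterior: Gamma(shape=142.1, rate=11.6); mean ≈ 12.250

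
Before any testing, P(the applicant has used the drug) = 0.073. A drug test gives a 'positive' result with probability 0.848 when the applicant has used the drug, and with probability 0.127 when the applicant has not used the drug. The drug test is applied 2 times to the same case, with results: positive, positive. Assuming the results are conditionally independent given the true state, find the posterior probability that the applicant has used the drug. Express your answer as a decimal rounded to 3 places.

With H the event that the applicant has used the drug, the joint likelihood of the observed sequence is P(data|H) = 0.848·0.848 = 0.71910 and P(data|¬H) = 0.127·0.127 = 0.016129.
Bayes: P(H|data) = 0.073·0.71910 / (0.073·0.71910 + 0.927·0.016129) = 0.052495/0.067446 = 0.7783.

Posterior P(H) ≈ 0.778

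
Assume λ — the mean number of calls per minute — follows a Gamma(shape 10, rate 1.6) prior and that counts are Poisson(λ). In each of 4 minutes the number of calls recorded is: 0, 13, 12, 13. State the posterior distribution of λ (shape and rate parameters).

The Poisson likelihood adds the total count to the shape and the number of exposure periods to the rate. Here ∑xᵢ = 38 and n = 4, so shape 10→48 and rate 1.6→5.6.

Posterior: Gamma(shape=48, rate=5.6)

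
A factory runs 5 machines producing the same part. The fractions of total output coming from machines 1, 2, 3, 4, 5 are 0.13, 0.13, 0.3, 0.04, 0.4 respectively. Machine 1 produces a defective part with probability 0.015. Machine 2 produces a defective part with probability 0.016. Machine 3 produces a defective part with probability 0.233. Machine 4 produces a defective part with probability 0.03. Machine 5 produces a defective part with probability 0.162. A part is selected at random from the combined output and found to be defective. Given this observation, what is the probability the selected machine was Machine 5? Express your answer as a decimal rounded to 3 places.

P(defective|M1) = 0.015; P(defective|M2) = 0.016; P(defective|M3) = 0.233; P(defective|M4) = 0.03; P(defective|M5) = 0.162.
Prior × likelihood for each source: 0.13·0.015=0.001950, 0.13·0.016=0.002080, 0.3·0.233=0.06990, 0.04·0.03=0.001200, 0.4·0.162=0.06480. Summing gives P(defective) = 0.13993.
P(Machine 5 | defective) = 0.06480 / 0.13993 = 0.463.

Posterior probability ≈ 0.463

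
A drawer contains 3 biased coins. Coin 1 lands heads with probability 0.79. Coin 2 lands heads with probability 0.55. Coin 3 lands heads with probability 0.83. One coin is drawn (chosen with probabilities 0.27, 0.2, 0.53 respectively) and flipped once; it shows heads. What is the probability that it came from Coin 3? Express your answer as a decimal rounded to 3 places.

Posterior probability ≈ 0.576

P(heads|C1) = 0.79; P(heads|C2) = 0.55; P(heads|C3) = 0.83.
Prior × likelihood for each source: 0.27·0.79=0.2133, 0.2·0.55=0.1100, 0.53·0.83=0.4399. Summing gives P(heads) = 0.76320.
P(Coin 3 | heads) = 0.4399 / 0.76320 = 0.576.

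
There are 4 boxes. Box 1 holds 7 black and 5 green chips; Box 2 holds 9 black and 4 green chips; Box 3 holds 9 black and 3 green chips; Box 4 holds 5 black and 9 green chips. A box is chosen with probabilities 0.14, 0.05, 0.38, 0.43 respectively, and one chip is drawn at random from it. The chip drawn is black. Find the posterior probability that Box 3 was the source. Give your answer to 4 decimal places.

P(black|Box 1) = 0.5833; P(black|Box 2) = 0.6923; P(black|Box 3) = 0.75; P(black|Box 4) = 0.3571.
Prior × likelihood for each source: 0.14·0.5833=0.08167, 0.05·0.6923=0.03462, 0.38·0.75=0.2850, 0.43·0.3571=0.1536. Summing gives P(black) = 0.55485.
P(Box 3 | black) = 0.2850 / 0.55485 = 0.5136.

Posterior probability ≈ 0.5136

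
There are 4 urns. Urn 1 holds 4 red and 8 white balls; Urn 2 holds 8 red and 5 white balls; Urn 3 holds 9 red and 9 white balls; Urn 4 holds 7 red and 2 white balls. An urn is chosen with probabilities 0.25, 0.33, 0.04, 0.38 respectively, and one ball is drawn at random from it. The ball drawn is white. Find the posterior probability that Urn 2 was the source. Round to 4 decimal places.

Tabulate prior·likelihood by source: [1] prior 0.25, lik 0.6667, product 0.1667; [2] prior 0.33, lik 0.3846, product 0.1269; [3] prior 0.04, lik 0.5, product 0.02000; [4] prior 0.38, lik 0.2222, product 0.08444.
Normalizing constant = 0.39803; the posterior for Urn 2 is its product over the sum, 0.1269/0.39803 = 0.3189.

Posterior probability ≈ 0.3189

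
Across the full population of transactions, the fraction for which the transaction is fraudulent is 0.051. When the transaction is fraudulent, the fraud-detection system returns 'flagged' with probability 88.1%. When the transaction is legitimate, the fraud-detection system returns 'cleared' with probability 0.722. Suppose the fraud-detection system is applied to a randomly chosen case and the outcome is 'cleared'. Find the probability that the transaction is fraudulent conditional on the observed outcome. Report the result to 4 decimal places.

P(H | E) ≈ 0.0088

Let H be the event that the transaction is fraudulent. P(H) = 0.051, so P(¬H) = 0.949. With E the 'cleared' result, P(E|H) = 0.119 and P(E|¬H) = 0.722.
P(E) = 0.119·0.051 + 0.722·0.949 = 0.0060690 + 0.68518 = 0.69125.
By Bayes' theorem, P(H|E) = 0.0060690 / 0.69125 = 0.0088.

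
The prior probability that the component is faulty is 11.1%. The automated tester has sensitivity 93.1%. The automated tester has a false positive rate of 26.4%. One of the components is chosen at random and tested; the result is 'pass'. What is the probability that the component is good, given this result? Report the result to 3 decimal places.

P(¬H | E) ≈ 0.988

Write H for 'the component is faulty'. Prior odds H:¬H = 0.111/0.889 = 0.12486. For the 'pass' outcome, the likelihood ratio is 0.069/0.736 = 0.093750.
Posterior odds = 0.12486 × 0.093750 = 0.011706, so P(H|E) = 0.011706/(1+0.011706) = 0.012. Then P(¬H|E) = 1 − 0.012 = 0.988.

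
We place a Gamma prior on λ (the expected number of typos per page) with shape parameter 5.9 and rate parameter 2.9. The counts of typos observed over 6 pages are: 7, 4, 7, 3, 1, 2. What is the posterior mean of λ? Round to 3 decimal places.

Posterior mean ≈ 3.360

The Poisson likelihood adds the total count to the shape and the number of exposure periods to the rate. Here ∑xᵢ = 24 and n = 6, so shape 5.9→29.9 and rate 2.9→8.9.
Posterior mean = shape/rate = 29.9/8.9 = 3.360.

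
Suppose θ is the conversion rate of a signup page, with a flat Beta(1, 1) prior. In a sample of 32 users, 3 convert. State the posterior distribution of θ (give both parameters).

Observing 3 successes and 29 failures updates Beta(1, 1) by adding the success and failure counts to the two shape parameters: α = 1+3 = 4, β = 1+29 = 30.

Posterior: Beta(4, 30)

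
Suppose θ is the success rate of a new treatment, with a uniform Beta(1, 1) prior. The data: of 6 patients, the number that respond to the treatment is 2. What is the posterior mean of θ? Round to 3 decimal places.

Posterior mean ≈ 0.375

The binomial likelihood is conjugate to the Beta prior: with 2 successes and 4 failures, the posterior is Beta(1+2, 1+4) = Beta(3, 5).
Posterior mean = α/(α+β) = 3/8 = 0.375.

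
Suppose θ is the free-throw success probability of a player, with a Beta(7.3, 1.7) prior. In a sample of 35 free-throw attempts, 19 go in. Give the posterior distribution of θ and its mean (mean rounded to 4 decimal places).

Posterior: Beta(26.3, 17.7); mean ≈ 0.5977

Observing 19 successes and 16 failures updates Beta(7.3, 1.7) by adding the success and failure counts to the two shape parameters: α = 7.3+19 = 26.3, β = 1.7+16 = 17.7.
E[θ | data] = 26.3/(26.3+17.7) = 0.5977.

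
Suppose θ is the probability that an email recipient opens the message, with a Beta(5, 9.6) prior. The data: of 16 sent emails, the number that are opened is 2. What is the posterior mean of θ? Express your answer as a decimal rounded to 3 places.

The binomial likelihood is conjugate to the Beta prior: with 2 successes and 14 failures, the posterior is Beta(5+2, 9.6+14) = Beta(7, 23.6).
E[θ | data] = 7/(7+23.6) = 0.229.

Posterior mean ≈ 0.229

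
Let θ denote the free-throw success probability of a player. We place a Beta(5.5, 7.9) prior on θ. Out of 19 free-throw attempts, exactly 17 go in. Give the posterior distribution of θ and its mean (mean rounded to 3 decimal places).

Posterior: Beta(22.5, 9.9); mean ≈ 0.694

The binomial likelihood is conjugate to the Beta prior: with 17 successes and 2 failures, the posterior is Beta(5.5+17, 7.9+2) = Beta(22.5, 9.9).
E[θ | data] = 22.5/(22.5+9.9) = 0.694.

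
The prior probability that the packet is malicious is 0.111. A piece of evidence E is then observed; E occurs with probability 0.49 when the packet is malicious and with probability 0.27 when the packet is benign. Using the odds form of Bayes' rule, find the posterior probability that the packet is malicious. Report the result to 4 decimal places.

Prior odds = 0.111/(1−0.111) = 0.12486.
Likelihood ratio for E = 0.49/0.27 = 1.8148.
Posterior odds = prior odds × LR = 0.22660.
Posterior probability = odds/(1+odds) = 0.22660/1.2266 = 0.1847.

Posterior probability ≈ 0.1847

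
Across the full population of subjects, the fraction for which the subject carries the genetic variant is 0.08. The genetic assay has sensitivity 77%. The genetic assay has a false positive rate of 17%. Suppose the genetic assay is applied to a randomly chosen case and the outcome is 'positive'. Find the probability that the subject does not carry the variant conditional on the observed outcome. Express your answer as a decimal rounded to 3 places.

P(¬H | E) ≈ 0.717

Write H for 'the subject carries the genetic variant'. Prior odds H:¬H = 0.08/0.92 = 0.086957. For the 'positive' outcome, the likelihood ratio is 0.77/0.17 = 4.5294.
Posterior odds = 0.086957 × 4.5294 = 0.39386, so P(H|E) = 0.39386/(1+0.39386) = 0.283. Then P(¬H|E) = 1 − 0.283 = 0.717.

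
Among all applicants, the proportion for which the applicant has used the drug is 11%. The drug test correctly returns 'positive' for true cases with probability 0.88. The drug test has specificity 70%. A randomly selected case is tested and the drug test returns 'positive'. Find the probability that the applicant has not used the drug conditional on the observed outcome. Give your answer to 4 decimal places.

P(¬H | E) ≈ 0.7339

Write H for 'the applicant has used the drug'. Prior odds H:¬H = 0.11/0.89 = 0.12360. For the 'positive' outcome, the likelihood ratio is 0.88/0.3 = 2.9333.
Posterior odds = 0.12360 × 2.9333 = 0.36255, so P(H|E) = 0.36255/(1+0.36255) = 0.2661. Then P(¬H|E) = 1 − 0.2661 = 0.7339.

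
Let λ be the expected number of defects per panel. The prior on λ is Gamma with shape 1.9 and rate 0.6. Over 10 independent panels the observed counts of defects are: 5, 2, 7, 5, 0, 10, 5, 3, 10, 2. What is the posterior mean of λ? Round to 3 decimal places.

Posterior mean ≈ 4.802

Total count ∑xᵢ = 49 over n = 10 panels.
Gamma is conjugate to the Poisson likelihood: posterior is Gamma(shape = 1.9+49 = 50.9, rate = 0.6+10 = 10.6).
E[λ | data] = 50.9/10.6 = 4.802.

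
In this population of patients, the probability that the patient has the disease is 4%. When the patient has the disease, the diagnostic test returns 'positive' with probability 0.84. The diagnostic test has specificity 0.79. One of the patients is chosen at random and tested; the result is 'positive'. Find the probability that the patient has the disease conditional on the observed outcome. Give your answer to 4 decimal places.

P(H | E) ≈ 0.1429

Let H be the event that the patient has the disease. P(H) = 0.04, so P(¬H) = 0.96. With E the 'positive' result, P(E|H) = 0.84 and P(E|¬H) = 0.21.
P(E) = 0.84·0.04 + 0.21·0.96 = 0.033600 + 0.20160 = 0.23520.
By Bayes' theorem, P(H|E) = 0.033600 / 0.23520 = 0.1429.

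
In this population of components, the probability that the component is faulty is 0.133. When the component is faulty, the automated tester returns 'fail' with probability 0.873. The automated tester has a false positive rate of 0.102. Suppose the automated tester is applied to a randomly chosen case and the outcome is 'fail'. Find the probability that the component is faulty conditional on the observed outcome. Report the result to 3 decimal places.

Write H for 'the component is faulty'. Prior odds H:¬H = 0.133/0.867 = 0.15340. For the 'fail' outcome, the likelihood ratio is 0.873/0.102 = 8.5588.
Posterior odds = 0.15340 × 8.5588 = 1.3129, so P(H|E) = 1.3129/(1+1.3129) = 0.568.

P(H | E) ≈ 0.568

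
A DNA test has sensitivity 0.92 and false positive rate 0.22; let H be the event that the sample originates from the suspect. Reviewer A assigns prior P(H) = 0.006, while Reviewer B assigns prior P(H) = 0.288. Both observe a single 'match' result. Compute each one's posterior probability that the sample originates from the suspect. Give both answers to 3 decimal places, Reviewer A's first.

The likelihood ratio for a 'match' result is 0.92/0.22 = 4.1818.
Reviewer A: prior odds 0.006/0.994 = 0.0060362; posterior odds 0.025242; posterior probability 0.025.
Reviewer B: prior odds 0.288/0.712 = 0.40449; posterior odds 1.6915; posterior probability 0.628.

Reviewer A: 0.025; Reviewer B: 0.628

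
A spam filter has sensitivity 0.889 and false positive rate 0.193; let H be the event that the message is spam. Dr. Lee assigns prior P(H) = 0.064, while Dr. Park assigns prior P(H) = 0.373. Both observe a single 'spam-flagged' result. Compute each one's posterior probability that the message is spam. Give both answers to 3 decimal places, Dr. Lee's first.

P('+'|H) = 0.889, P('+'|¬H) = 0.193.
Dr. Lee: numerator 0.889·0.064 = 0.056896; evidence = 0.056896+0.193·0.936 = 0.23754; posterior = 0.240.
Dr. Park: numerator 0.889·0.373 = 0.33160; evidence = 0.33160+0.193·0.627 = 0.45261; posterior = 0.733.

Dr. Lee: 0.240; Dr. Park: 0.733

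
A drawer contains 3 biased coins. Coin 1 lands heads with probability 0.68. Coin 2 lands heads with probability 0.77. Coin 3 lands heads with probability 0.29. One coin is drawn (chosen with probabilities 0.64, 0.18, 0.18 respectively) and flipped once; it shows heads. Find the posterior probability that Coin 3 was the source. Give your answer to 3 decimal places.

Tabulate prior·likelihood by source: [1] prior 0.64, lik 0.68, product 0.4352; [2] prior 0.18, lik 0.77, product 0.1386; [3] prior 0.18, lik 0.29, product 0.05220.
Normalizing constant = 0.62600; the posterior for Coin 3 is its product over the sum, 0.05220/0.62600 = 0.083.

Posterior probability ≈ 0.083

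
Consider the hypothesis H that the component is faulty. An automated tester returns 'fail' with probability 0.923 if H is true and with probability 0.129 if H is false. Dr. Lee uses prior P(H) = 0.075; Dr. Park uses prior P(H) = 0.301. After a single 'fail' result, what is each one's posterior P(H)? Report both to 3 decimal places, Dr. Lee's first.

Dr. Lee: 0.367; Dr. Park: 0.755

The likelihood ratio for a 'fail' result is 0.923/0.129 = 7.1550.
Dr. Lee: prior odds 0.075/0.925 = 0.081081; posterior odds 0.58014; posterior probability 0.367.
Dr. Park: prior odds 0.301/0.699 = 0.43062; posterior odds 3.0811; posterior probability 0.755.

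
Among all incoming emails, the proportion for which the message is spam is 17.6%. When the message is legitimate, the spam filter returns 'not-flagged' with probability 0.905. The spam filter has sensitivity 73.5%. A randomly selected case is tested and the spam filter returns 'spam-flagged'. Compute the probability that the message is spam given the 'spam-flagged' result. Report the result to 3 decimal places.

Write H for 'the message is spam'. Prior odds H:¬H = 0.176/0.824 = 0.21359. For the 'spam-flagged' outcome, the likelihood ratio is 0.735/0.095 = 7.7368.
Posterior odds = 0.21359 × 7.7368 = 1.6525, so P(H|E) = 1.6525/(1+1.6525) = 0.623.

P(H | E) ≈ 0.623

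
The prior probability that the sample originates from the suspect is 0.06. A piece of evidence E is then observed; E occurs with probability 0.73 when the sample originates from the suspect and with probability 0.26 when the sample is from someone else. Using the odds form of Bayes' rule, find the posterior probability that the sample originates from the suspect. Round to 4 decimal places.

Posterior probability ≈ 0.1520

Prior odds = 0.06/(1−0.06) = 0.063830. In log-odds, ln(0.063830) = -2.7515.
Add log likelihood ratio: ln(2.8077) = 1.0324.
Posterior log-odds = -1.7192, so posterior odds = exp(-1.7192) = 0.17921. Converting, P(H|E) = 0.17921/1.1792 = 0.1520.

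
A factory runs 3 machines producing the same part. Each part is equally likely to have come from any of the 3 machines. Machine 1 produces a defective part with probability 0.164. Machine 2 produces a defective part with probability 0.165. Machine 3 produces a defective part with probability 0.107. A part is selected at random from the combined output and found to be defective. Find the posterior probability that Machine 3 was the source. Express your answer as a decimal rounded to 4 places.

Tabulate prior·likelihood by source: [1] prior 0.333333, lik 0.164, product 0.05467; [2] prior 0.333333, lik 0.165, product 0.05500; [3] prior 0.333333, lik 0.107, product 0.03567.
Normalizing constant = 0.14533; the posterior for Machine 3 is its product over the sum, 0.03567/0.14533 = 0.2454.

Posterior probability ≈ 0.2454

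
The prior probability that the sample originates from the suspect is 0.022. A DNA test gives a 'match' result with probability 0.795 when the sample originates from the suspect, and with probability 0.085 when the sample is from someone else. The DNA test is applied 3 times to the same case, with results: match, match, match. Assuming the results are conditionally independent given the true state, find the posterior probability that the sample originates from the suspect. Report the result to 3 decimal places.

Posterior P(H) ≈ 0.948

Let H be the event that the sample originates from the suspect; start with P(H) = 0.022. P('match'|H) = 0.795, P('match'|¬H) = 0.085.
Update on result 1 ('match'): P(H) ← 0.795·0.0220 / (0.795·0.0220 + 0.085·0.9780) = 0.017490/0.10062 = 0.1738.
Update on result 2 ('match'): P(H) ← 0.795·0.1738 / (0.795·0.1738 + 0.085·0.8262) = 0.13819/0.20841 = 0.6630.
Update on result 3 ('match'): P(H) ← 0.795·0.6630 / (0.795·0.6630 + 0.085·0.3370) = 0.52712/0.55577 = 0.9485.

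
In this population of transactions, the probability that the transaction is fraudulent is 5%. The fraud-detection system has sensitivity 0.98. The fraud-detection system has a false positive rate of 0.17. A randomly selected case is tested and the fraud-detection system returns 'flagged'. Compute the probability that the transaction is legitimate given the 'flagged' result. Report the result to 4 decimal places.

P(¬H | E) ≈ 0.7672

Write H for 'the transaction is fraudulent'. Prior odds H:¬H = 0.05/0.95 = 0.052632. For the 'flagged' outcome, the likelihood ratio is 0.98/0.17 = 5.7647.
Posterior odds = 0.052632 × 5.7647 = 0.30341, so P(H|E) = 0.30341/(1+0.30341) = 0.2328. Then P(¬H|E) = 1 − 0.2328 = 0.7672.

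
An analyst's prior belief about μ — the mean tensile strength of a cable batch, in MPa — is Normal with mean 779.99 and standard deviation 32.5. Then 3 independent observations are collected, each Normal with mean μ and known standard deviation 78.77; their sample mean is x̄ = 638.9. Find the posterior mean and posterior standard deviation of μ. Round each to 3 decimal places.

Prior precision 1/τ₀² = 1/32.5² = 0.00094675; data precision n/σ² = 3/78.77² = 0.00048350.
Posterior precision = 0.00094675 + 0.00048350 = 0.00143025, giving posterior SD = 1/√0.00143025 = 26.442.
Posterior mean = (0.00094675·779.99 + 0.00048350·638.9) / 0.00143025 = 732.294.

Posterior mean ≈ 732.294; posterior SD ≈ 26.442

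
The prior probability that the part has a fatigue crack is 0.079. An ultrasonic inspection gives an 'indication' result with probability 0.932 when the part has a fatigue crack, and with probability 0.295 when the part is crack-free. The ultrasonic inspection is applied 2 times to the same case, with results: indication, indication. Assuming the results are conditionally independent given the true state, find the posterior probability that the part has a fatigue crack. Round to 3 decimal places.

With H the event that the part has a fatigue crack, the joint likelihood of the observed sequence is P(data|H) = 0.932·0.932 = 0.86862 and P(data|¬H) = 0.295·0.295 = 0.087025.
Bayes: P(H|data) = 0.079·0.86862 / (0.079·0.86862 + 0.921·0.087025) = 0.068621/0.14877 = 0.4613.

Posterior P(H) ≈ 0.461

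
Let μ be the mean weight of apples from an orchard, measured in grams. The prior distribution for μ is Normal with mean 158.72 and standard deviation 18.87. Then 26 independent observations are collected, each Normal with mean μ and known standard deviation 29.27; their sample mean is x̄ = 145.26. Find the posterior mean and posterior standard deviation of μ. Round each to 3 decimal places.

Posterior mean ≈ 146.400; posterior SD ≈ 5.492

Prior precision 1/τ₀² = 1/18.87² = 0.00280838; data precision n/σ² = 26/29.27² = 0.0303478.
Posterior precision = 0.00280838 + 0.0303478 = 0.0331562, giving posterior SD = 1/√0.0331562 = 5.492.
Posterior mean = (0.00280838·158.72 + 0.0303478·145.26) / 0.0331562 = 146.400.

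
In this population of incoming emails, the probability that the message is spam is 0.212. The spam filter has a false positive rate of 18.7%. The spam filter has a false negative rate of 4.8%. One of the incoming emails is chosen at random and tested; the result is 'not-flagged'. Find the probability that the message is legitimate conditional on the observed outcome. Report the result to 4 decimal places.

P(¬H | E) ≈ 0.9844

Write H for 'the message is spam'. Prior odds H:¬H = 0.212/0.788 = 0.26904. For the 'not-flagged' outcome, the likelihood ratio is 0.048/0.813 = 0.059041.
Posterior odds = 0.26904 × 0.059041 = 0.015884, so P(H|E) = 0.015884/(1+0.015884) = 0.0156. Then P(¬H|E) = 1 − 0.0156 = 0.9844.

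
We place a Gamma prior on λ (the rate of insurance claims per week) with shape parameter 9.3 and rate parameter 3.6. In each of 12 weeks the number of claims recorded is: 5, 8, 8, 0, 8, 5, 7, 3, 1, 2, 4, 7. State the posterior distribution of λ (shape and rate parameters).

Total count ∑xᵢ = 58 over n = 12 weeks.
Gamma is conjugate to the Poisson likelihood: posterior is Gamma(shape = 9.3+58 = 67.3, rate = 3.6+12 = 15.6).

Posterior: Gamma(shape=67.3, rate=15.6)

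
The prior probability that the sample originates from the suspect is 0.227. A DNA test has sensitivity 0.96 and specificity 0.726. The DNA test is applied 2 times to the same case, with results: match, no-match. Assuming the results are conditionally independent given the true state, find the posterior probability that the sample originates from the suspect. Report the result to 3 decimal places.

Posterior P(H) ≈ 0.054

With H the event that the sample originates from the suspect, the joint likelihood of the observed sequence is P(data|H) = 0.96·0.04 = 0.038400 and P(data|¬H) = 0.274·0.726 = 0.19892.
Bayes: P(H|data) = 0.227·0.038400 / (0.227·0.038400 + 0.773·0.19892) = 0.0087168/0.16249 = 0.0536.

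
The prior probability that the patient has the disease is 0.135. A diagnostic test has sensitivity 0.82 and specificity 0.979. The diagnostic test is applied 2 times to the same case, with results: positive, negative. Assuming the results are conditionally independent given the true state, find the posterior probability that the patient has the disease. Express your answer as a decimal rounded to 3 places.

Posterior P(H) ≈ 0.528

Let H be the event that the patient has the disease; start with P(H) = 0.135. P('positive'|H) = 0.82, P('positive'|¬H) = 0.021.
Update on result 1 ('positive'): P(H) ← 0.82·0.1350 / (0.82·0.1350 + 0.021·0.8650) = 0.11070/0.12887 = 0.8590.
Update on result 2 ('negative'): P(H) ← 0.18·0.8590 / (0.18·0.8590 + 0.979·0.1410) = 0.15463/0.29263 = 0.5284.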